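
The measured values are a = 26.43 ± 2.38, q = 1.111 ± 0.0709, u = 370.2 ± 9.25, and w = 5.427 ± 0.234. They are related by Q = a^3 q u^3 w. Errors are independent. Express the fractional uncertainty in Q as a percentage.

29.1%

Since Q is a product/quotient, work with relative uncertainties:
  (3·δa/a)² = (3×0.0900)² = 0.0730;  (1·δq/q)² = (1×0.0638)² = 0.00407;  (3·δu/u)² = (3×0.0250)² = 0.00562;  (1·δw/w)² = (1×0.0431)² = 0.00186
δQ/Q = √(0.0845) = 0.291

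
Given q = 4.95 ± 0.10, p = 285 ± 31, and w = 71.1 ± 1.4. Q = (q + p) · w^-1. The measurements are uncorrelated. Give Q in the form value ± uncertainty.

Let u = q + p = 290. δu = √(δq² + δp²) = √(0.0100 + 961) = 31.0, so δu/u = 0.107.
Q is then a monomial in u, w:
δQ/Q = √((δu/u)² + (-1·δw/w)²) = √(0.0114 + 0.000388) = 0.109
Q = 4.08, so δQ = 0.109 × 4.08 = 0.443.

4.08 ± 0.443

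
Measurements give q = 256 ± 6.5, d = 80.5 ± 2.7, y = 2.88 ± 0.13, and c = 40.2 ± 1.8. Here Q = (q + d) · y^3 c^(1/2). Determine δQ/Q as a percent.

Let u = q + d = 336. δu = √(δq² + δd²) = √(42.2 + 7.29) = 7.04, so δu/u = 0.0209.
Q is then a monomial in u, y, c:
δQ/Q = √((δu/u)² + (3·δy/y)² + (½·δc/c)²) = √(0.000438 + 0.0183 + 0.000501) = 0.139

13.9%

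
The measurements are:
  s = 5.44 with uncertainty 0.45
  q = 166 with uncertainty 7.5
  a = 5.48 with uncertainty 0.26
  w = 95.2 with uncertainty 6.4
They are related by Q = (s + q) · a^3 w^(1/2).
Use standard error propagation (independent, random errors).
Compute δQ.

42000

Let u = s + q = 171. δu = √(δs² + δq²) = √(0.203 + 56.2) = 7.51, so δu/u = 0.0438.
Q is then a monomial in u, a, w:
δQ/Q = √((δu/u)² + (3·δa/a)² + (½·δw/w)²) = √(0.00192 + 0.0203 + 0.00113) = 0.153
Q = 2.75e+05, so δQ = 0.153 × 2.75e+05 = 42000.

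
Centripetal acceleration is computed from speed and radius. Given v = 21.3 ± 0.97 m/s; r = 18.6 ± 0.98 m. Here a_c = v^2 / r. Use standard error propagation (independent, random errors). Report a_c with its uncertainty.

For a monomial a_c ∝ v^2, r^-1, fractional errors add in quadrature:
  (2·δv/v)² = (2×0.0455)² = 0.00830;  (-1·δr/r)² = (-1×0.0527)² = 0.00278
δa_c/a_c = √(0.0111) = 0.105
a_c = 24.4 m/s^2, so δa_c = 0.105 × 24.4 = 2.57 m/s^2.

24.4 ± 2.57 m/s^2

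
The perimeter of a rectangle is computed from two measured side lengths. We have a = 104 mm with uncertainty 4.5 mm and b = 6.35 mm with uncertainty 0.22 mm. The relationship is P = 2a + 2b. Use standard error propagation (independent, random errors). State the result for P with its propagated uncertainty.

Absolute uncertainties add in quadrature for a linear combination:
  (2·δa)² = 81.0;  (2·δb)² = 0.194
δP = √(81.2) = 9.01 mm
P = 221 mm.

221 ± 9.01 mm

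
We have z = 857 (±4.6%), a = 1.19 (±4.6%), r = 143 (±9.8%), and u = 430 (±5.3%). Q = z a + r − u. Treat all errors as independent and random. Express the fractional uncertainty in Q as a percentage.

Let p = z·a = 1020. δp/p = √((1·δz/z)² + (1·δa/a)²) = √(0.00212 + 0.00212) = 0.0651, so δp = 66.3.
Q = p + r − u: δQ = √(δp² + δr² + δu²) = √(4400 + 196 + 519) = 71.5
Q = 733, so δQ/Q = 71.5/733 = 0.0976.

9.76%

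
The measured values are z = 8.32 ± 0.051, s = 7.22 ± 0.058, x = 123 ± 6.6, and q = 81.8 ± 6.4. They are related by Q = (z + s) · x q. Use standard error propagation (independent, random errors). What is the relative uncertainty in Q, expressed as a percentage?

9.50%

Let u = z + s = 15.5. δu = √(δz² + δs²) = √(0.00260 + 0.00336) = 0.0772, so δu/u = 0.00497.
Q is then a monomial in u, x, q:
δQ/Q = √((δu/u)² + (1·δx/x)² + (1·δq/q)²) = √(2.47e-05 + 0.00288 + 0.00612) = 0.0950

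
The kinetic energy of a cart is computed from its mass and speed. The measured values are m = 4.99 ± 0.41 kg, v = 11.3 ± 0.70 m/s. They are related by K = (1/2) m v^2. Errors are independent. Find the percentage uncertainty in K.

Relative error in a monomial: (δK/K)² = Σ (nᵢ · δxᵢ/xᵢ)².
  (1·δm/m)² = (1×0.0822)² = 0.00675;  (2·δv/v)² = (2×0.0619)² = 0.0153
δK/K = √(0.0221) = 0.149

14.9%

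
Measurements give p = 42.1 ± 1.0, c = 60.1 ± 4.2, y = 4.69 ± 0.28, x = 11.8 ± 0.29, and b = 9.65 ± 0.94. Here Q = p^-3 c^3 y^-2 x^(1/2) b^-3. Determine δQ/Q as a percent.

Since Q is a product/quotient, work with relative uncertainties:
  (-3·δp/p)² = (-3×0.0238)² = 0.00508;  (3·δc/c)² = (3×0.0699)² = 0.0440;  (-2·δy/y)² = (-2×0.0597)² = 0.0143;  (½·δx/x)² = (0.5×0.0246)² = 0.000151;  (-3·δb/b)² = (-3×0.0974)² = 0.0854
δQ/Q = √(0.149) = 0.386

38.6%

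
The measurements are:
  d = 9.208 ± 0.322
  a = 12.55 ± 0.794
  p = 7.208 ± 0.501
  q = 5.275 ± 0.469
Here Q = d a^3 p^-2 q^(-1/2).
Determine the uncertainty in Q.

36.9

Products/powers → add relative errors in quadrature, weighted by exponent:
  (1·δd/d)² = (1×0.0350)² = 0.00122;  (3·δa/a)² = (3×0.0633)² = 0.0360;  (-2·δp/p)² = (-2×0.0695)² = 0.0193;  (−½·δq/q)² = (-0.5×0.0889)² = 0.00198
δQ/Q = √(0.0585) = 0.242
Q = 152.5, so δQ = 0.242 × 152.5 = 36.9.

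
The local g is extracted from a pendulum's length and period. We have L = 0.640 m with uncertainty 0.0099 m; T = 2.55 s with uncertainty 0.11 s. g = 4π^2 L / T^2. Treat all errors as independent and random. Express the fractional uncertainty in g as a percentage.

Relative error in a monomial: (δg/g)² = Σ (nᵢ · δxᵢ/xᵢ)².
  (1·δL/L)² = (1×0.0155)² = 0.000239;  (-2·δT/T)² = (-2×0.0431)² = 0.00744
δg/g = √(0.00768) = 0.0877

8.77%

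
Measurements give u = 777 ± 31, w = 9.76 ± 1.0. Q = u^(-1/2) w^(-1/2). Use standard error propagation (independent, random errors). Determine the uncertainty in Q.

0.000631

Products/powers → add relative errors in quadrature, weighted by exponent:
  (−½·δu/u)² = (-0.5×0.0399)² = 0.000398;  (−½·δw/w)² = (-0.5×0.102)² = 0.00262
δQ/Q = √(0.00302) = 0.0550
Q = 0.0115, so δQ = 0.0550 × 0.0115 = 0.000631.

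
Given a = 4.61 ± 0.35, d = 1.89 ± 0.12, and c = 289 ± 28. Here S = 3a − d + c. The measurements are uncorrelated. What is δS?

Sums and differences: (δS)² = Σ (cᵢ δxᵢ)².
  (3·δa)² = 1.10;  (δd)² = 0.0144;  (δc)² = 784
δS = √(785) = 28.0

28.0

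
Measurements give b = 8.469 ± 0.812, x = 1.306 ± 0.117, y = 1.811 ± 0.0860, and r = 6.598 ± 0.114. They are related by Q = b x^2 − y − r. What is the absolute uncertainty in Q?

2.94

Let p = b·x^2 = 14.45. δp/p = √((1·δb/b)² + (2·δx/x)²) = √(0.00919 + 0.0321) = 0.203, so δp = 2.94.
Q = p − y − r: δQ = √(δp² + δy² + δr²) = √(8.62 + 0.00740 + 0.0130) = 2.94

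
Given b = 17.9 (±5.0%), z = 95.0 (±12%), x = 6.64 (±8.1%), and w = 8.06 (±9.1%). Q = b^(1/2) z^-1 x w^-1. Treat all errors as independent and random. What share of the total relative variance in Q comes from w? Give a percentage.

(δQ/Q)² = (½·δb/b)² + (-1·δz/z)² + (1·δx/x)² + (-1·δw/w)²
  b term: (0.5×0.0500)² = 0.000625
  z term: (-1×0.120)² = 0.0144
  x term: (1×0.0810)² = 0.00656
  w term: (-1×0.0910)² = 0.00828
Total = 0.0299. Share from w = 0.00828/0.0299 = 0.277.

27.7%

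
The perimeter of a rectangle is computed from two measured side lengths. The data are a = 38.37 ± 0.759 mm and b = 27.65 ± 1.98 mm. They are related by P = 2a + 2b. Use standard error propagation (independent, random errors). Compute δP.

4.24 mm

Absolute uncertainties add in quadrature for a linear combination:
  (2·δa)² = 2.30;  (2·δb)² = 15.7
δP = √(18.0) = 4.24 mm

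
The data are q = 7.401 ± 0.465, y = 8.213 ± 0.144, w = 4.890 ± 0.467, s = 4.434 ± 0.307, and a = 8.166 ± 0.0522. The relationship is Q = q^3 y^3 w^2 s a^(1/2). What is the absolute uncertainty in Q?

1.92e+07

Products/powers → add relative errors in quadrature, weighted by exponent:
  (3·δq/q)² = (3×0.0628)² = 0.0355;  (3·δy/y)² = (3×0.0175)² = 0.00277;  (2·δw/w)² = (2×0.0955)² = 0.0365;  (1·δs/s)² = (1×0.0692)² = 0.00479;  (½·δa/a)² = (0.5×0.00639)² = 1.02e-05
δQ/Q = √(0.0796) = 0.282
Q = 6.804e+07, so δQ = 0.282 × 6.804e+07 = 1.92e+07.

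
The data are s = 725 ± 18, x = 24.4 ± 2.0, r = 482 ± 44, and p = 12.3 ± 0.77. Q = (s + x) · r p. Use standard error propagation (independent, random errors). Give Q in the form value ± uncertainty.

(4.44 ± 0.503) × 10^6

Let u = s + x = 749. δu = √(δs² + δx²) = √(324 + 4.00) = 18.1, so δu/u = 0.0242.
Q is then a monomial in u, r, p:
δQ/Q = √((δu/u)² + (1·δr/r)² + (1·δp/p)²) = √(0.000584 + 0.00833 + 0.00392) = 0.113
Q = 4.44e+06, so δQ = 0.113 × 4.44e+06 = 5.03e+05.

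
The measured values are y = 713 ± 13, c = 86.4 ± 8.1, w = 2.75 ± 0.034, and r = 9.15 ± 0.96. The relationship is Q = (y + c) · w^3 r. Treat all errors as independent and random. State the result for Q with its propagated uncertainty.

Let u = y + c = 799. δu = √(δy² + δc²) = √(169 + 65.6) = 15.3, so δu/u = 0.0192.
Q is then a monomial in u, w, r:
δQ/Q = √((δu/u)² + (3·δw/w)² + (1·δr/r)²) = √(0.000367 + 0.00138 + 0.0110) = 0.113
Q = 1.52e+05, so δQ = 0.113 × 1.52e+05 = 17200.

(1.52 ± 0.172) × 10^5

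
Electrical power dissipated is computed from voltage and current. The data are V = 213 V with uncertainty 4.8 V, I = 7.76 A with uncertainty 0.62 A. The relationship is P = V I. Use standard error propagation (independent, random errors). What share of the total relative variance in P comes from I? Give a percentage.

(δP/P)² = (1·δV/V)² + (1·δI/I)²
  V term: (1×0.0225)² = 0.000508
  I term: (1×0.0799)² = 0.00638
Total = 0.00689. Share from I = 0.00638/0.00689 = 0.926.

92.6%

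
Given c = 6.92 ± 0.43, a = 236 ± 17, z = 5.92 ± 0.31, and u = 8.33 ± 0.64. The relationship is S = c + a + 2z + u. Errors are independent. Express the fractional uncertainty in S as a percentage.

S is a linear combination, so absolute uncertainties add in quadrature:
  (δc)² = 0.185;  (δa)² = 289;  (2·δz)² = 0.384;  (δu)² = 0.410
δS = √(290) = 17.0
S = 263, so δS/S = 17.0/263 = 0.0647.

6.47%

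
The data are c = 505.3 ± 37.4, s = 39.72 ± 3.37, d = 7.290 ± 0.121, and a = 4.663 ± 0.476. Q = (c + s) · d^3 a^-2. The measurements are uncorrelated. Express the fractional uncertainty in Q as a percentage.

Let u = c + s = 545.0. δu = √(δc² + δs²) = √(1400 + 11.4) = 37.6, so δu/u = 0.0689.
Q is then a monomial in u, d, a:
δQ/Q = √((δu/u)² + (3·δd/d)² + (-2·δa/a)²) = √(0.00475 + 0.00248 + 0.0417) = 0.221

22.1%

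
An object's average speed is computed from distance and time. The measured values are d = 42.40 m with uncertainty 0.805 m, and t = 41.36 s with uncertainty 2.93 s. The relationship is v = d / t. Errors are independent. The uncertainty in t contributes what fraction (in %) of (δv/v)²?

93.3%

(δv/v)² = (1·δd/d)² + (-1·δt/t)²
  d term: (1×0.0190)² = 0.000360
  t term: (-1×0.0708)² = 0.00502
Total = 0.00538. Share from t = 0.00502/0.00538 = 0.933.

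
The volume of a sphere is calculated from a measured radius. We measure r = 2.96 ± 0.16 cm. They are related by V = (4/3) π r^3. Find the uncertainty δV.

Since V is a product/quotient, work with relative uncertainties:
  (3·δr/r)² = (3×0.0541)² = 0.0263
δV/V = √(0.0263) = 0.162
V = 109 cm^3, so δV = 0.162 × 109 = 17.6 cm^3.

17.6 cm^3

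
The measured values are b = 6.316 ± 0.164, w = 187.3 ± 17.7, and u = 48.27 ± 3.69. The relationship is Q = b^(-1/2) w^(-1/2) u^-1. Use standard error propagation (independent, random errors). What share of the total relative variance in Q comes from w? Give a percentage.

27.1%

(δQ/Q)² = (−½·δb/b)² + (−½·δw/w)² + (-1·δu/u)²
  b term: (-0.5×0.0260)² = 0.000169
  w term: (-0.5×0.0945)² = 0.00223
  u term: (-1×0.0764)² = 0.00584
Total = 0.00824. Share from w = 0.00223/0.00824 = 0.271.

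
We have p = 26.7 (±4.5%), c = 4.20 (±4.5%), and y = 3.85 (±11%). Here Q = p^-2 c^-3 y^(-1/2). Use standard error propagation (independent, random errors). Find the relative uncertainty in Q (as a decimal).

0.171

Each factor contributes (exponent × relative error)² to (δQ/Q)²:
  (-2·δp/p)² = (-2×0.0450)² = 0.00810;  (-3·δc/c)² = (-3×0.0450)² = 0.0182;  (−½·δy/y)² = (-0.5×0.110)² = 0.00302
δQ/Q = √(0.0294) = 0.171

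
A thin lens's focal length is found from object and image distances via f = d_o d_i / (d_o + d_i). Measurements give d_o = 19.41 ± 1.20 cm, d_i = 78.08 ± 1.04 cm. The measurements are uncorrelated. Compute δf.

∂f/∂d_o = (d_i/(d_o+d_i))² = 0.641;  ∂f/∂d_i = (d_o/(d_o+d_i))² = 0.0396
δf = √((∂f/∂d_o · δd_o)² + (∂f/∂d_i · δd_i)²) = √(0.592 + 0.00170) = 0.771 cm

0.771 cm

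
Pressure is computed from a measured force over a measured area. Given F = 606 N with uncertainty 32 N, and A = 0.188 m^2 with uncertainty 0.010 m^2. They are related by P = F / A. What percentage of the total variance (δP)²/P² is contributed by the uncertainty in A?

(δP/P)² = (1·δF/F)² + (-1·δA/A)²
  F term: (1×0.0528)² = 0.00279
  A term: (-1×0.0532)² = 0.00283
Total = 0.00562. Share from A = 0.00283/0.00562 = 0.504.

50.4%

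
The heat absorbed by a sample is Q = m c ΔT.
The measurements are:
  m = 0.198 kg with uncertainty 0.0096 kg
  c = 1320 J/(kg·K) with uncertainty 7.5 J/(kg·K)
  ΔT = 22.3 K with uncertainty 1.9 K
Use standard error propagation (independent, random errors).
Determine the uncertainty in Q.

Relative error in a monomial: (δQ/Q)² = Σ (nᵢ · δxᵢ/xᵢ)².
  (1·δm/m)² = (1×0.0485)² = 0.00235;  (1·δc/c)² = (1×0.00568)² = 3.23e-05;  (1·δΔT/ΔT)² = (1×0.0852)² = 0.00726
δQ/Q = √(0.00964) = 0.0982
Q = 5830 J, so δQ = 0.0982 × 5830 = 572 J.

572 J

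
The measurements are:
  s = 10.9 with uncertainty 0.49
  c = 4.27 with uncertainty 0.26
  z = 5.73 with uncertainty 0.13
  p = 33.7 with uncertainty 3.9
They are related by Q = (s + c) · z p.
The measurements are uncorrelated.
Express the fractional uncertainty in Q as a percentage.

Let u = s + c = 15.2. δu = √(δs² + δc²) = √(0.240 + 0.0676) = 0.555, so δu/u = 0.0366.
Q is then a monomial in u, z, p:
δQ/Q = √((δu/u)² + (1·δz/z)² + (1·δp/p)²) = √(0.00134 + 0.000515 + 0.0134) = 0.123

12.3%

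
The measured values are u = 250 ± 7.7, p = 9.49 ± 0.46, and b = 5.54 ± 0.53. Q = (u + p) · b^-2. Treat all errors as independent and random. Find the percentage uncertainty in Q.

Let w = u + p = 259. δw = √(δu² + δp²) = √(59.3 + 0.212) = 7.71, so δw/w = 0.0297.
Q is then a monomial in w, b:
δQ/Q = √((δw/w)² + (-2·δb/b)²) = √(0.000884 + 0.0366) = 0.194

19.4%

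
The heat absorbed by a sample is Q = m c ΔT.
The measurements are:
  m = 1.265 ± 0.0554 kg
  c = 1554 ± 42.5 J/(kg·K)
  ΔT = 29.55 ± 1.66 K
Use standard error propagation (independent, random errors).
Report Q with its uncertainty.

Each factor contributes (exponent × relative error)² to (δQ/Q)²:
  (1·δm/m)² = (1×0.0438)² = 0.00192;  (1·δc/c)² = (1×0.0273)² = 0.000748;  (1·δΔT/ΔT)² = (1×0.0562)² = 0.00316
δQ/Q = √(0.00582) = 0.0763
Q = 58090 J, so δQ = 0.0763 × 58090 = 4430 J.

58090 ± 4430 J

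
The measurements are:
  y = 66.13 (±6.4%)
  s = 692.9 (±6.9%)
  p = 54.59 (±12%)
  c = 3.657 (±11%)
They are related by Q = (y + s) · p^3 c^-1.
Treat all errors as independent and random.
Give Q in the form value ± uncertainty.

Let u = y + s = 759.0. δu = √(δy² + δs²) = √(17.9 + 2290) = 48.0, so δu/u = 0.0632.
Q is then a monomial in u, p, c:
δQ/Q = √((δu/u)² + (3·δp/p)² + (-1·δc/c)²) = √(0.00400 + 0.130 + 0.0121) = 0.382
Q = 3.377e+07, so δQ = 0.382 × 3.377e+07 = 1.29e+07.

(3.377 ± 1.29) × 10^7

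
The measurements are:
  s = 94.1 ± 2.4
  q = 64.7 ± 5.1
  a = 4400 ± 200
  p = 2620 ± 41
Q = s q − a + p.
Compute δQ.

544

Let w = s·q = 6090. δw/w = √((1·δs/s)² + (1·δq/q)²) = √(0.000650 + 0.00621) = 0.0828, so δw = 504.
Q = w − a + p: δQ = √(δw² + δa² + δp²) = √(2.54e+05 + 40000 + 1680) = 544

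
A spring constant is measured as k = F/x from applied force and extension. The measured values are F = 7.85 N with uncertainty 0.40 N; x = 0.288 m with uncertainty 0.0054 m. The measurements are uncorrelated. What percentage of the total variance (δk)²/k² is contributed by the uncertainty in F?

(δk/k)² = (1·δF/F)² + (-1·δx/x)²
  F term: (1×0.0510)² = 0.00260
  x term: (-1×0.0188)² = 0.000352
Total = 0.00295. Share from F = 0.00260/0.00295 = 0.881.

88.1%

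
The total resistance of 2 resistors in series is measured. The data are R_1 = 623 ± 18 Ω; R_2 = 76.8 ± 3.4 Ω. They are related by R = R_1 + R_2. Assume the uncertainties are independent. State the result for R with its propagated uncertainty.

For a sum/difference, combine absolute errors in quadrature:
  (δR_1)² = 324;  (δR_2)² = 11.6
δR = √(336) = 18.3 Ω
R = 700 Ω.

700 ± 18.3 Ω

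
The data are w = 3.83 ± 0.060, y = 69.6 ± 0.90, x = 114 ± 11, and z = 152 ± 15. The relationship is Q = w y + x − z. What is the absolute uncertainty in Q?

Let p = w·y = 267. δp/p = √((1·δw/w)² + (1·δy/y)²) = √(0.000245 + 0.000167) = 0.0203, so δp = 5.41.
Q = p + x − z: δQ = √(δp² + δx² + δz²) = √(29.3 + 121 + 225) = 19.4

19.4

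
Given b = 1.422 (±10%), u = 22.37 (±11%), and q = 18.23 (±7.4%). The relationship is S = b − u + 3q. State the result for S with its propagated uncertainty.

Sums and differences: (δS)² = Σ (cᵢ δxᵢ)².
  (δb)² = 0.0202;  (δu)² = 6.06;  (3·δq)² = 16.4
δS = √(22.5) = 4.74
S = 33.74.

33.74 ± 4.74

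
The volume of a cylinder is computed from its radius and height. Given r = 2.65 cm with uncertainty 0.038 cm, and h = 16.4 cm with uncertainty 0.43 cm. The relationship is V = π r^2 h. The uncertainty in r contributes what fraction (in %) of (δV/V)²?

(δV/V)² = (2·δr/r)² + (1·δh/h)²
  r term: (2×0.0143)² = 0.000822
  h term: (1×0.0262)² = 0.000687
Total = 0.00151. Share from r = 0.000822/0.00151 = 0.545.

54.5%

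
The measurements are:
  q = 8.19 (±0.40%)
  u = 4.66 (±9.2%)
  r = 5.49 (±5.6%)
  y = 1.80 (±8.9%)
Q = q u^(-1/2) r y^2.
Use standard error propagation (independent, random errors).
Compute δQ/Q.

0.192

Q is a product of powers, so relative uncertainties combine in quadrature:
  (1·δq/q)² = (1×0.00400)² = 1.6e-05;  (−½·δu/u)² = (-0.5×0.0920)² = 0.00212;  (1·δr/r)² = (1×0.0560)² = 0.00314;  (2·δy/y)² = (2×0.0890)² = 0.0317
δQ/Q = √(0.0370) = 0.192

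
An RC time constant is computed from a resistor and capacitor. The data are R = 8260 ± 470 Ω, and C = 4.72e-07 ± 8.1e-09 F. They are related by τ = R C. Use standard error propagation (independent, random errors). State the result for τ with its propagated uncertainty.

Relative error in a monomial: (δτ/τ)² = Σ (nᵢ · δxᵢ/xᵢ)².
  (1·δR/R)² = (1×0.0569)² = 0.00324;  (1·δC/C)² = (1×0.0172)² = 0.000295
δτ/τ = √(0.00353) = 0.0594
τ = 0.00390 s, so δτ = 0.0594 × 0.00390 = 0.000232 s.

0.00390 ± 0.000232 s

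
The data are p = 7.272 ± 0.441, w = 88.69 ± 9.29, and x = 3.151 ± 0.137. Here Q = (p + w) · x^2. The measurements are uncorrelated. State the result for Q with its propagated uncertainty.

952.8 ± 124

Let u = p + w = 95.96. δu = √(δp² + δw²) = √(0.194 + 86.3) = 9.30, so δu/u = 0.0969.
Q is then a monomial in u, x:
δQ/Q = √((δu/u)² + (2·δx/x)²) = √(0.00939 + 0.00756) = 0.130
Q = 952.8, so δQ = 0.130 × 952.8 = 124.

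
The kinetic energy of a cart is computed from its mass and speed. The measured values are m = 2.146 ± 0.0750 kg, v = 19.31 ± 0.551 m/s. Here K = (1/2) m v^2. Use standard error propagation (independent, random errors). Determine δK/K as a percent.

Each factor contributes (exponent × relative error)² to (δK/K)²:
  (1·δm/m)² = (1×0.0349)² = 0.00122;  (2·δv/v)² = (2×0.0285)² = 0.00326
δK/K = √(0.00448) = 0.0669

6.69%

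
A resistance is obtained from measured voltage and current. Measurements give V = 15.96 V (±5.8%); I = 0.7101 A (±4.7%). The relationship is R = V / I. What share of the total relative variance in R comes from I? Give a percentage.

(δR/R)² = (1·δV/V)² + (-1·δI/I)²
  V term: (1×0.0580)² = 0.00336
  I term: (-1×0.0470)² = 0.00221
Total = 0.00557. Share from I = 0.00221/0.00557 = 0.396.

39.6%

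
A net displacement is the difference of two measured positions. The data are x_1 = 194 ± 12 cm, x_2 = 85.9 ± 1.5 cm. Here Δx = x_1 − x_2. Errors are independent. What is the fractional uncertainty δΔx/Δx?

0.112

Absolute uncertainties add in quadrature for a linear combination:
  (δx_1)² = 144;  (δx_2)² = 2.25
δΔx = √(146) = 12.1 cm
Δx = 108 cm, so δΔx/Δx = 12.1/108 = 0.112.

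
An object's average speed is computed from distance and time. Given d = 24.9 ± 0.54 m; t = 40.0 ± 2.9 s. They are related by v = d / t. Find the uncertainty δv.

0.0471 m/s

Since v is a product/quotient, work with relative uncertainties:
  (1·δd/d)² = (1×0.0217)² = 0.000470;  (-1·δt/t)² = (-1×0.0725)² = 0.00526
δv/v = √(0.00573) = 0.0757
v = 0.623 m/s, so δv = 0.0757 × 0.623 = 0.0471 m/s.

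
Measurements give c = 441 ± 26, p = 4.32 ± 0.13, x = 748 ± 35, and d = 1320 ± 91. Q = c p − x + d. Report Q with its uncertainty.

Let w = c·p = 1910. δw/w = √((1·δc/c)² + (1·δp/p)²) = √(0.00348 + 0.000906) = 0.0662, so δw = 126.
Q = w − x + d: δQ = √(δw² + δx² + δd²) = √(15900 + 1220 + 8280) = 159
Q = 2480.

2480 ± 159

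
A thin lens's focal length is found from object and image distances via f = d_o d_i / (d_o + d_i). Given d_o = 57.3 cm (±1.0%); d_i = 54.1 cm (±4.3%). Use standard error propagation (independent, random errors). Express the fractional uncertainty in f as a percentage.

2.26%

∂f/∂d_o = (d_i/(d_o+d_i))² = 0.236;  ∂f/∂d_i = (d_o/(d_o+d_i))² = 0.265
δf = √((∂f/∂d_o · δd_o)² + (∂f/∂d_i · δd_i)²) = √(0.0183 + 0.379) = 0.630 cm
f = 27.8 cm, so δf/f = 0.630/27.8 = 0.0226.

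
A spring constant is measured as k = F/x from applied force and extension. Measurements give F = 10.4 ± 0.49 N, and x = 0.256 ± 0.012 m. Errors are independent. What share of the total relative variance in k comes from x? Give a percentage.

49.7%

(δk/k)² = (1·δF/F)² + (-1·δx/x)²
  F term: (1×0.0471)² = 0.00222
  x term: (-1×0.0469)² = 0.00220
Total = 0.00442. Share from x = 0.00220/0.00442 = 0.497.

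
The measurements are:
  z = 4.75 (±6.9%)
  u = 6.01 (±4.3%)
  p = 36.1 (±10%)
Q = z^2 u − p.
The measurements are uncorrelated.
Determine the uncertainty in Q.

19.9

Let w = z^2·u = 136. δw/w = √((2·δz/z)² + (1·δu/u)²) = √(0.0190 + 0.00185) = 0.145, so δw = 19.6.
Q = w − p: δQ = √(δw² + δp²) = √(384 + 13.0) = 19.9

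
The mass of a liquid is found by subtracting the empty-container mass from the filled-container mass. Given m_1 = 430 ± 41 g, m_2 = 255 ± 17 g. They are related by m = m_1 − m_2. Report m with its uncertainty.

Absolute uncertainties add in quadrature for a linear combination:
  (δm_1)² = 1680;  (δm_2)² = 289
δm = √(1970) = 44.4 g
m = 175 g.

175 ± 44.4 g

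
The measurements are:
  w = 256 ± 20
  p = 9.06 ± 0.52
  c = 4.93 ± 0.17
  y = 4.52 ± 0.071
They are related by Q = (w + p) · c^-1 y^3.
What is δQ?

474

Let u = w + p = 265. δu = √(δw² + δp²) = √(400 + 0.270) = 20.0, so δu/u = 0.0755.
Q is then a monomial in u, c, y:
δQ/Q = √((δu/u)² + (-1·δc/c)² + (3·δy/y)²) = √(0.00570 + 0.00119 + 0.00222) = 0.0954
Q = 4960, so δQ = 0.0954 × 4960 = 474.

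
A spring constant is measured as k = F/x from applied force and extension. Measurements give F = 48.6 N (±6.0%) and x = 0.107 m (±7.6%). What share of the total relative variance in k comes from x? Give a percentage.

61.6%

(δk/k)² = (1·δF/F)² + (-1·δx/x)²
  F term: (1×0.0600)² = 0.00360
  x term: (-1×0.0760)² = 0.00578
Total = 0.00938. Share from x = 0.00578/0.00938 = 0.616.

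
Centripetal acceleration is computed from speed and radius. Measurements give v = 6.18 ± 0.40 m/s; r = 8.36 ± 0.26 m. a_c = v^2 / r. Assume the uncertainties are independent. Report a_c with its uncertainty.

a_c is a product of powers, so relative uncertainties combine in quadrature:
  (2·δv/v)² = (2×0.0647)² = 0.0168;  (-1·δr/r)² = (-1×0.0311)² = 0.000967
δa_c/a_c = √(0.0177) = 0.133
a_c = 4.57 m/s^2, so δa_c = 0.133 × 4.57 = 0.608 m/s^2.

4.57 ± 0.608 m/s^2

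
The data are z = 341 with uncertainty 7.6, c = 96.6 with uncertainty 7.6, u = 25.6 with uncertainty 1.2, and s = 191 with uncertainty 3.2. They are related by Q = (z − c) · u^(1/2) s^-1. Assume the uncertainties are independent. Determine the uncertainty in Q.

Let w = z − c = 244. δw = √(δz² + δc²) = √(57.8 + 57.8) = 10.7, so δw/w = 0.0440.
Q is then a monomial in w, u, s:
δQ/Q = √((δw/w)² + (½·δu/u)² + (-1·δs/s)²) = √(0.00193 + 0.000549 + 0.000281) = 0.0526
Q = 6.47, so δQ = 0.0526 × 6.47 = 0.340.

0.340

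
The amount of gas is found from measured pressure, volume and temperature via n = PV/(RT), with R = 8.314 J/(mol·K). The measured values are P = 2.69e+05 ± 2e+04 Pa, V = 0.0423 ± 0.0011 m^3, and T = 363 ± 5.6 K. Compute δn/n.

For a monomial n ∝ P, V, T^-1, fractional errors add in quadrature:
  (1·δP/P)² = (1×0.0743)² = 0.00553;  (1·δV/V)² = (1×0.0260)² = 0.000676;  (-1·δT/T)² = (-1×0.0154)² = 0.000238
δn/n = √(0.00644) = 0.0803

0.0803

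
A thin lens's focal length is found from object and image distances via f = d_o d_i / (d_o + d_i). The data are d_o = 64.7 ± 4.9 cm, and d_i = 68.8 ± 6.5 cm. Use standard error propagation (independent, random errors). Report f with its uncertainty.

33.3 ± 2.01 cm

∂f/∂d_o = (d_i/(d_o+d_i))² = 0.266;  ∂f/∂d_i = (d_o/(d_o+d_i))² = 0.235
δf = √((∂f/∂d_o · δd_o)² + (∂f/∂d_i · δd_i)²) = √(1.69 + 2.33) = 2.01 cm
f = 33.3 cm.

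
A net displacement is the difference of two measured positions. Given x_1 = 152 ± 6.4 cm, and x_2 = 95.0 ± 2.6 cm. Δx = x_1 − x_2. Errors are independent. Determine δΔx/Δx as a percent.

For a sum/difference, combine absolute errors in quadrature:
  (δx_1)² = 41.0;  (δx_2)² = 6.76
δΔx = √(47.7) = 6.91 cm
Δx = 57.0 cm, so δΔx/Δx = 6.91/57.0 = 0.121.

12.1%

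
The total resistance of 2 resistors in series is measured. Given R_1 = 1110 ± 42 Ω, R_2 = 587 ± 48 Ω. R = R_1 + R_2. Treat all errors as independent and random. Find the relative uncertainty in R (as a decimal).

For a sum/difference, combine absolute errors in quadrature:
  (δR_1)² = 1760;  (δR_2)² = 2300
δR = √(4070) = 63.8 Ω
R = 1700 Ω, so δR/R = 63.8/1700 = 0.0376.

0.0376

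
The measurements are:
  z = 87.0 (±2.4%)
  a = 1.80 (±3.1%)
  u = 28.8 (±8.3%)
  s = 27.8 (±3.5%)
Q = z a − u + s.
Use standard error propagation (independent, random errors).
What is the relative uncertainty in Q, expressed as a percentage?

4.28%

Let p = z·a = 157. δp/p = √((1·δz/z)² + (1·δa/a)²) = √(0.000576 + 0.000961) = 0.0392, so δp = 6.14.
Q = p − u + s: δQ = √(δp² + δu² + δs²) = √(37.7 + 5.71 + 0.947) = 6.66
Q = 156, so δQ/Q = 6.66/156 = 0.0428.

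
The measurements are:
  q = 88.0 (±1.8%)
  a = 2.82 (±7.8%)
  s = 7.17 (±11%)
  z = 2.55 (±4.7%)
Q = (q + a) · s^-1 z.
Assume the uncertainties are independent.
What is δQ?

Let u = q + a = 90.8. δu = √(δq² + δa²) = √(2.51 + 0.0484) = 1.60, so δu/u = 0.0176.
Q is then a monomial in u, s, z:
δQ/Q = √((δu/u)² + (-1·δs/s)² + (1·δz/z)²) = √(0.000310 + 0.0121 + 0.00221) = 0.121
Q = 32.3, so δQ = 0.121 × 32.3 = 3.91.

3.91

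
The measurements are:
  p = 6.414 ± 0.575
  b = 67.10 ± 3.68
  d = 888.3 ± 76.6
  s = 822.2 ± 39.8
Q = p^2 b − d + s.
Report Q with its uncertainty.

Let w = p^2·b = 2760. δw/w = √((2·δp/p)² + (1·δb/b)²) = √(0.0321 + 0.00301) = 0.187, so δw = 518.
Q = w − d + s: δQ = √(δw² + δd² + δs²) = √(2.68e+05 + 5870 + 1580) = 525
Q = 2694.

2694 ± 525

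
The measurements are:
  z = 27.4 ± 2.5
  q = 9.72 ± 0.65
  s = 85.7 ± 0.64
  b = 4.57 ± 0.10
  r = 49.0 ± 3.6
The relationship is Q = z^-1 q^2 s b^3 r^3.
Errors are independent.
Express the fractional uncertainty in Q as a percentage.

28.1%

Relative error in a monomial: (δQ/Q)² = Σ (nᵢ · δxᵢ/xᵢ)².
  (-1·δz/z)² = (-1×0.0912)² = 0.00832;  (2·δq/q)² = (2×0.0669)² = 0.0179;  (1·δs/s)² = (1×0.00747)² = 5.58e-05;  (3·δb/b)² = (3×0.0219)² = 0.00431;  (3·δr/r)² = (3×0.0735)² = 0.0486
δQ/Q = √(0.0792) = 0.281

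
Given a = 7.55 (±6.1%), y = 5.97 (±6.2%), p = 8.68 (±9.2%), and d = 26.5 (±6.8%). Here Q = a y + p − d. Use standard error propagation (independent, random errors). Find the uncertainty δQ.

Let w = a·y = 45.1. δw/w = √((1·δa/a)² + (1·δy/y)²) = √(0.00372 + 0.00384) = 0.0870, so δw = 3.92.
Q = w + p − d: δQ = √(δw² + δp² + δd²) = √(15.4 + 0.638 + 3.25) = 4.39

4.39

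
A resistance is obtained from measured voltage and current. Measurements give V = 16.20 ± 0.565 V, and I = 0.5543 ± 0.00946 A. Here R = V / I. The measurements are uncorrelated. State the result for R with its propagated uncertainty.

Relative error in a monomial: (δR/R)² = Σ (nᵢ · δxᵢ/xᵢ)².
  (1·δV/V)² = (1×0.0349)² = 0.00122;  (-1·δI/I)² = (-1×0.0171)² = 0.000291
δR/R = √(0.00151) = 0.0388
R = 29.23 Ω, so δR = 0.0388 × 29.23 = 1.13 Ω.

29.23 ± 1.13 Ω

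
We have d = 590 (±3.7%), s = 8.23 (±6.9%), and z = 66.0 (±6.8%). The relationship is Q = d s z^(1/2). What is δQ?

Each factor contributes (exponent × relative error)² to (δQ/Q)²:
  (1·δd/d)² = (1×0.0370)² = 0.00137;  (1·δs/s)² = (1×0.0690)² = 0.00476;  (½·δz/z)² = (0.5×0.0680)² = 0.00116
δQ/Q = √(0.00729) = 0.0854
Q = 39400, so δQ = 0.0854 × 39400 = 3370.

3370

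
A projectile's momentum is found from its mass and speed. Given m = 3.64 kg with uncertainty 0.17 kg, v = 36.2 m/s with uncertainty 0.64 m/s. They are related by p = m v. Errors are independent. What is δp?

Since p is a product/quotient, work with relative uncertainties:
  (1·δm/m)² = (1×0.0467)² = 0.00218;  (1·δv/v)² = (1×0.0177)² = 0.000313
δp/p = √(0.00249) = 0.0499
p = 132 kg·m/s, so δp = 0.0499 × 132 = 6.58 kg·m/s.

6.58 kg·m/s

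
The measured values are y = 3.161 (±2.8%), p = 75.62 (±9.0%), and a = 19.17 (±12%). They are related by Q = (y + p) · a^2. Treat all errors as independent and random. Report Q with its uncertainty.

Let u = y + p = 78.78. δu = √(δy² + δp²) = √(0.00783 + 46.3) = 6.81, so δu/u = 0.0864.
Q is then a monomial in u, a:
δQ/Q = √((δu/u)² + (2·δa/a)²) = √(0.00746 + 0.0576) = 0.255
Q = 28950, so δQ = 0.255 × 28950 = 7380.

28950 ± 7380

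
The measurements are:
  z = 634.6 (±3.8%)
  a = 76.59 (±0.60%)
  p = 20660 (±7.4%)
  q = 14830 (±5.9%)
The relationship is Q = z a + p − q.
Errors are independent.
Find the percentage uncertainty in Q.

4.72%

Let w = z·a = 48600. δw/w = √((1·δz/z)² + (1·δa/a)²) = √(0.00144 + 3.6e-05) = 0.0385, so δw = 1870.
Q = w + p − q: δQ = √(δw² + δp² + δq²) = √(3.5e+06 + 2.34e+06 + 7.66e+05) = 2570
Q = 54430, so δQ/Q = 2570/54430 = 0.0472.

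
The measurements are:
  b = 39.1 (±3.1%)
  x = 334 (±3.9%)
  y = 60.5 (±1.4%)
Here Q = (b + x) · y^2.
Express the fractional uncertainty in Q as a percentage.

Let u = b + x = 373. δu = √(δb² + δx²) = √(1.47 + 170) = 13.1, so δu/u = 0.0351.
Q is then a monomial in u, y:
δQ/Q = √((δu/u)² + (2·δy/y)²) = √(0.00123 + 0.000784) = 0.0449

4.49%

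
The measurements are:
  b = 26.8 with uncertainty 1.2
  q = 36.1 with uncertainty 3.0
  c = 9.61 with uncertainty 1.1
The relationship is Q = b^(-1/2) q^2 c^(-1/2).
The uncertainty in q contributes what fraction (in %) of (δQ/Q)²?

88.0%

(δQ/Q)² = (−½·δb/b)² + (2·δq/q)² + (−½·δc/c)²
  b term: (-0.5×0.0448)² = 0.000501
  q term: (2×0.0831)² = 0.0276
  c term: (-0.5×0.114)² = 0.00328
Total = 0.0314. Share from q = 0.0276/0.0314 = 0.880.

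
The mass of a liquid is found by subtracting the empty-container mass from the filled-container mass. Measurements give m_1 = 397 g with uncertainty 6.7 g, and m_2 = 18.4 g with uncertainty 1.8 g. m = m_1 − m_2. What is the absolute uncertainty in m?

m is a linear combination, so absolute uncertainties add in quadrature:
  (δm_1)² = 44.9;  (δm_2)² = 3.24
δm = √(48.1) = 6.94 g

6.94 g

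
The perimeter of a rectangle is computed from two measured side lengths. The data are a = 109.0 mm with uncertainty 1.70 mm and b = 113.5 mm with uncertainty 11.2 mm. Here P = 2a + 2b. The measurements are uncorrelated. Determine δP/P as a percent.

5.09%

Sums and differences: (δP)² = Σ (cᵢ δxᵢ)².
  (2·δa)² = 11.6;  (2·δb)² = 502
δP = √(513) = 22.7 mm
P = 445.0 mm, so δP/P = 22.7/445.0 = 0.0509.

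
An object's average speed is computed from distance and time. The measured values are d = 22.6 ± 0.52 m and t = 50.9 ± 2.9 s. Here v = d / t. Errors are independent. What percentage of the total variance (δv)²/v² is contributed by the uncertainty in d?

(δv/v)² = (1·δd/d)² + (-1·δt/t)²
  d term: (1×0.0230)² = 0.000529
  t term: (-1×0.0570)² = 0.00325
Total = 0.00378. Share from d = 0.000529/0.00378 = 0.140.

14.0%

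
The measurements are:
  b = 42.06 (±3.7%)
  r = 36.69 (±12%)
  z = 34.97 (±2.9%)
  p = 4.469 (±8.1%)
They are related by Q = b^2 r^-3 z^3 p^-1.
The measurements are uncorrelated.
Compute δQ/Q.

For a monomial Q ∝ b^2, r^-3, z^3, p^-1, fractional errors add in quadrature:
  (2·δb/b)² = (2×0.0370)² = 0.00548;  (-3·δr/r)² = (-3×0.120)² = 0.130;  (3·δz/z)² = (3×0.0290)² = 0.00757;  (-1·δp/p)² = (-1×0.0810)² = 0.00656
δQ/Q = √(0.149) = 0.386

0.386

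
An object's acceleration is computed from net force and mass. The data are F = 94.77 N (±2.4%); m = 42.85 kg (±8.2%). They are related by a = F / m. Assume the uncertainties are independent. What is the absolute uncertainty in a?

Relative error in a monomial: (δa/a)² = Σ (nᵢ · δxᵢ/xᵢ)².
  (1·δF/F)² = (1×0.0240)² = 0.000576;  (-1·δm/m)² = (-1×0.0820)² = 0.00672
δa/a = √(0.00730) = 0.0854
a = 2.212 m/s^2, so δa = 0.0854 × 2.212 = 0.189 m/s^2.

0.189 m/s^2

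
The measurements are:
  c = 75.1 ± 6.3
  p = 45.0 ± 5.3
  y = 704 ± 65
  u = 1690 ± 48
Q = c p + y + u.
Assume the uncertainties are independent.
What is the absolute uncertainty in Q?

495

Let w = c·p = 3380. δw/w = √((1·δc/c)² + (1·δp/p)²) = √(0.00704 + 0.0139) = 0.145, so δw = 489.
Q = w + y + u: δQ = √(δw² + δy² + δu²) = √(2.39e+05 + 4220 + 2300) = 495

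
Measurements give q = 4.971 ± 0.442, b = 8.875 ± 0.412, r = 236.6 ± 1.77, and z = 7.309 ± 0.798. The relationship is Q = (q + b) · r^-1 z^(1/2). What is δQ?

Let u = q + b = 13.85. δu = √(δq² + δb²) = √(0.195 + 0.170) = 0.604, so δu/u = 0.0436.
Q is then a monomial in u, r, z:
δQ/Q = √((δu/u)² + (-1·δr/r)² + (½·δz/z)²) = √(0.00190 + 5.6e-05 + 0.00298) = 0.0703
Q = 0.1582, so δQ = 0.0703 × 0.1582 = 0.0111.

0.0111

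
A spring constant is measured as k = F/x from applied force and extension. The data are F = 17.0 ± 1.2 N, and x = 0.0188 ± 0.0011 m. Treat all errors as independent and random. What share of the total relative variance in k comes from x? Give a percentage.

40.7%

(δk/k)² = (1·δF/F)² + (-1·δx/x)²
  F term: (1×0.0706)² = 0.00498
  x term: (-1×0.0585)² = 0.00342
Total = 0.00841. Share from x = 0.00342/0.00841 = 0.407.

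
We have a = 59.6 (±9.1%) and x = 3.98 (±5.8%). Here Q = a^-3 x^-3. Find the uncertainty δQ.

Since Q is a product/quotient, work with relative uncertainties:
  (-3·δa/a)² = (-3×0.0910)² = 0.0745;  (-3·δx/x)² = (-3×0.0580)² = 0.0303
δQ/Q = √(0.105) = 0.324
Q = 7.49e-08, so δQ = 0.324 × 7.49e-08 = 2.43e-08.

2.43e-08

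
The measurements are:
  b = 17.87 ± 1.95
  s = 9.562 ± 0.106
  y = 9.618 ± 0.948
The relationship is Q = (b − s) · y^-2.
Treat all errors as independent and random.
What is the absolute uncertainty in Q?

Let u = b − s = 8.308. δu = √(δb² + δs²) = √(3.80 + 0.0112) = 1.95, so δu/u = 0.235.
Q is then a monomial in u, y:
δQ/Q = √((δu/u)² + (-2·δy/y)²) = √(0.0553 + 0.0389) = 0.307
Q = 0.08981, so δQ = 0.307 × 0.08981 = 0.0276.

0.0276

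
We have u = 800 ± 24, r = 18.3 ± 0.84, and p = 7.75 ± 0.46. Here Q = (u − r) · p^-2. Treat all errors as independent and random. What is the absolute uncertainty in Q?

Let w = u − r = 782. δw = √(δu² + δr²) = √(576 + 0.706) = 24.0, so δw/w = 0.0307.
Q is then a monomial in w, p:
δQ/Q = √((δw/w)² + (-2·δp/p)²) = √(0.000944 + 0.0141) = 0.123
Q = 13.0, so δQ = 0.123 × 13.0 = 1.60.

1.60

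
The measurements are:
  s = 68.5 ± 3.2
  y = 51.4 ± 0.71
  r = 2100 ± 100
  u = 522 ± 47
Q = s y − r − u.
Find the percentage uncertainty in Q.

Let p = s·y = 3520. δp/p = √((1·δs/s)² + (1·δy/y)²) = √(0.00218 + 0.000191) = 0.0487, so δp = 172.
Q = p − r − u: δQ = √(δp² + δr² + δu²) = √(29400 + 10000 + 2210) = 204
Q = 899, so δQ/Q = 204/899 = 0.227.

22.7%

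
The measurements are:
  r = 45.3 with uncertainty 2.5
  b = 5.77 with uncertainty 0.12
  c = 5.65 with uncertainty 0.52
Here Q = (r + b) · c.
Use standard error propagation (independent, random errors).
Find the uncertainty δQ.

Let u = r + b = 51.1. δu = √(δr² + δb²) = √(6.25 + 0.0144) = 2.50, so δu/u = 0.0490.
Q is then a monomial in u, c:
δQ/Q = √((δu/u)² + (1·δc/c)²) = √(0.00240 + 0.00847) = 0.104
Q = 289, so δQ = 0.104 × 289 = 30.1.

30.1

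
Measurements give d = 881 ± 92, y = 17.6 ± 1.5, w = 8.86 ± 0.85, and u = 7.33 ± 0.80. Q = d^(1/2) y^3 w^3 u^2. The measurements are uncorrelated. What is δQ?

2.69e+09

Relative error in a monomial: (δQ/Q)² = Σ (nᵢ · δxᵢ/xᵢ)².
  (½·δd/d)² = (0.5×0.104)² = 0.00273;  (3·δy/y)² = (3×0.0852)² = 0.0654;  (3·δw/w)² = (3×0.0959)² = 0.0828;  (2·δu/u)² = (2×0.109)² = 0.0476
δQ/Q = √(0.199) = 0.446
Q = 6.05e+09, so δQ = 0.446 × 6.05e+09 = 2.69e+09.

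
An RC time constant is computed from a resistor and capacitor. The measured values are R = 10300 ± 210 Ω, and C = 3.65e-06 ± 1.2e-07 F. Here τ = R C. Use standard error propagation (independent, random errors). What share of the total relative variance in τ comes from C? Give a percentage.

(δτ/τ)² = (1·δR/R)² + (1·δC/C)²
  R term: (1×0.0204)² = 0.000416
  C term: (1×0.0329)² = 0.00108
Total = 0.00150. Share from C = 0.00108/0.00150 = 0.722.

72.2%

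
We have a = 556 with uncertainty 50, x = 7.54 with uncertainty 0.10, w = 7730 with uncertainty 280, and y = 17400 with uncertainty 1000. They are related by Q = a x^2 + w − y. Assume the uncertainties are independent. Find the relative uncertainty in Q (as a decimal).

0.143

Let p = a·x^2 = 31600. δp/p = √((1·δa/a)² + (2·δx/x)²) = √(0.00809 + 0.000704) = 0.0938, so δp = 2960.
Q = p + w − y: δQ = √(δp² + δw² + δy²) = √(8.78e+06 + 78400 + 1e+06) = 3140
Q = 21900, so δQ/Q = 3140/21900 = 0.143.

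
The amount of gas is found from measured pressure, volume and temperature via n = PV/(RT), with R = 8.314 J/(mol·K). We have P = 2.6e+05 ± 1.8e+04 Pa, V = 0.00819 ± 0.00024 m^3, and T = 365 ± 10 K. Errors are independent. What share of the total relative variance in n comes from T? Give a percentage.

(δn/n)² = (1·δP/P)² + (1·δV/V)² + (-1·δT/T)²
  P term: (1×0.0692)² = 0.00479
  V term: (1×0.0293)² = 0.000859
  T term: (-1×0.0274)² = 0.000751
Total = 0.00640. Share from T = 0.000751/0.00640 = 0.117.

11.7%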